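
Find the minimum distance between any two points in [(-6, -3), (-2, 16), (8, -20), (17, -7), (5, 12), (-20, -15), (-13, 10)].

Computing all pairwise distances among 7 points:

d((-6, -3), (-2, 16)) = 19.4165
d((-6, -3), (8, -20)) = 22.0227
d((-6, -3), (17, -7)) = 23.3452
d((-6, -3), (5, 12)) = 18.6011
d((-6, -3), (-20, -15)) = 18.4391
d((-6, -3), (-13, 10)) = 14.7648
d((-2, 16), (8, -20)) = 37.3631
d((-2, 16), (17, -7)) = 29.8329
d((-2, 16), (5, 12)) = 8.0623 <-- minimum
d((-2, 16), (-20, -15)) = 35.8469
d((-2, 16), (-13, 10)) = 12.53
d((8, -20), (17, -7)) = 15.8114
d((8, -20), (5, 12)) = 32.1403
d((8, -20), (-20, -15)) = 28.4429
d((8, -20), (-13, 10)) = 36.6197
d((17, -7), (5, 12)) = 22.4722
d((17, -7), (-20, -15)) = 37.855
d((17, -7), (-13, 10)) = 34.4819
d((5, 12), (-20, -15)) = 36.7967
d((5, 12), (-13, 10)) = 18.1108
d((-20, -15), (-13, 10)) = 25.9615

Closest pair: (-2, 16) and (5, 12) with distance 8.0623

The closest pair is (-2, 16) and (5, 12) with Euclidean distance 8.0623. For 7 points, brute-force pairwise comparison is shown above. For large n, the divide-and-conquer algorithm (sort by x, recurse on halves, check the dividing strip) achieves O(n log n).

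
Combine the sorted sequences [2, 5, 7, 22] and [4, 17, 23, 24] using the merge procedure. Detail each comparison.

Merging process:

Compare 2 vs 4: take 2 from left. Merged: [2]
Compare 5 vs 4: take 4 from right. Merged: [2, 4]
Compare 5 vs 17: take 5 from left. Merged: [2, 4, 5]
Compare 7 vs 17: take 7 from left. Merged: [2, 4, 5, 7]
Compare 22 vs 17: take 17 from right. Merged: [2, 4, 5, 7, 17]
Compare 22 vs 23: take 22 from left. Merged: [2, 4, 5, 7, 17, 22]
Append remaining from right: [23, 24]. Merged: [2, 4, 5, 7, 17, 22, 23, 24]

Final merged array: [2, 4, 5, 7, 17, 22, 23, 24]
Total comparisons: 6

The merged array is [2, 4, 5, 7, 17, 22, 23, 24], requiring 6 comparisons. The merge step runs in O(n) time where n is the total number of elements.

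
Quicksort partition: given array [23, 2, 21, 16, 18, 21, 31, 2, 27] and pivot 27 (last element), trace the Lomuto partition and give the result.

Lomuto partition with pivot = 27:

Initial array: [23, 2, 21, 16, 18, 21, 31, 2, 27]

arr[0]=23 <= 27: swap with position 0, array becomes [23, 2, 21, 16, 18, 21, 31, 2, 27]
arr[1]=2 <= 27: swap with position 1, array becomes [23, 2, 21, 16, 18, 21, 31, 2, 27]
arr[2]=21 <= 27: swap with position 2, array becomes [23, 2, 21, 16, 18, 21, 31, 2, 27]
arr[3]=16 <= 27: swap with position 3, array becomes [23, 2, 21, 16, 18, 21, 31, 2, 27]
arr[4]=18 <= 27: swap with position 4, array becomes [23, 2, 21, 16, 18, 21, 31, 2, 27]
arr[5]=21 <= 27: swap with position 5, array becomes [23, 2, 21, 16, 18, 21, 31, 2, 27]
arr[6]=31 > 27: no swap
arr[7]=2 <= 27: swap with position 6, array becomes [23, 2, 21, 16, 18, 21, 2, 31, 27]

Place pivot at position 7: [23, 2, 21, 16, 18, 21, 2, 27, 31]
Pivot position: 7

After partitioning with pivot 27, the array becomes [23, 2, 21, 16, 18, 21, 2, 27, 31]. The pivot is placed at index 7. All elements to the left of the pivot are <= 27, and all elements to the right are > 27.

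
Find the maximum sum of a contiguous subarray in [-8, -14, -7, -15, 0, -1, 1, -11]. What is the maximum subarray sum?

Using Kadane's algorithm on [-8, -14, -7, -15, 0, -1, 1, -11]:

Scanning through the array:
Position 1 (value -14): max_ending_here = -14, max_so_far = -8
Position 2 (value -7): max_ending_here = -7, max_so_far = -7
Position 3 (value -15): max_ending_here = -15, max_so_far = -7
Position 4 (value 0): max_ending_here = 0, max_so_far = 0
Position 5 (value -1): max_ending_here = -1, max_so_far = 0
Position 6 (value 1): max_ending_here = 1, max_so_far = 1
Position 7 (value -11): max_ending_here = -10, max_so_far = 1

Maximum subarray: [1]
Maximum sum: 1

The maximum subarray is [1] with sum 1. This subarray runs from index 6 to index 6.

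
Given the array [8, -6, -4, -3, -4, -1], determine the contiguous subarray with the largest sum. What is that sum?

Using Kadane's algorithm on [8, -6, -4, -3, -4, -1]:

Scanning through the array:
Position 1 (value -6): max_ending_here = 2, max_so_far = 8
Position 2 (value -4): max_ending_here = -2, max_so_far = 8
Position 3 (value -3): max_ending_here = -3, max_so_far = 8
Position 4 (value -4): max_ending_here = -4, max_so_far = 8
Position 5 (value -1): max_ending_here = -1, max_so_far = 8

Maximum subarray: [8]
Maximum sum: 8

The maximum subarray is [8] with sum 8. This subarray runs from index 0 to index 0.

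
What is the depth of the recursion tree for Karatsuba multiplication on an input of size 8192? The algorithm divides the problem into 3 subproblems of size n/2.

For divide and conquer with division factor 2:

Problem sizes at each level:
Level 0: 8192
Level 1: 4096
Level 2: 2048
Level 3: 1024
Level 4: 512
Level 5: 256
Level 6: 128
Level 7: 64
Level 8: 32
Level 9: 16
Level 10: 8
Level 11: 4
Level 12: 2
Level 13: 1

The root is level 0 and the size-1 base case is level 13 (the tree spans levels 0 through 13, i.e. 14 levels counting the root), so the depth is the number of divisions: log_2(8192) = 13

The recursion tree depth is log_2(8192) = 13. At each level, the problem size is divided by 2, so it takes 13 divisions to reduce to a base case of size 1. The algorithm makes 3 recursive calls at each level.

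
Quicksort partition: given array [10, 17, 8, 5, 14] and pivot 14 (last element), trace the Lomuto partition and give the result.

Lomuto partition with pivot = 14:

Initial array: [10, 17, 8, 5, 14]

arr[0]=10 <= 14: swap with position 0, array becomes [10, 17, 8, 5, 14]
arr[1]=17 > 14: no swap
arr[2]=8 <= 14: swap with position 1, array becomes [10, 8, 17, 5, 14]
arr[3]=5 <= 14: swap with position 2, array becomes [10, 8, 5, 17, 14]

Place pivot at position 3: [10, 8, 5, 14, 17]
Pivot position: 3

After partitioning with pivot 14, the array becomes [10, 8, 5, 14, 17]. The pivot is placed at index 3. All elements to the left of the pivot are <= 14, and all elements to the right are > 14.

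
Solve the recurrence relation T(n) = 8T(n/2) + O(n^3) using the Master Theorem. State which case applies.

Master Theorem for T(n) = 8T(n/2) + O(n^3):

a = 8, b = 2, c = 3
log_b(a) = log_2(8) = 3.0000

Case 2: c = 3 = log_2(8) = 3.0000
T(n) = O(n^3 log n) = O(n^3 log n)

For T(n) = 8T(n/2) + O(n^3): log_2(8) = 3.0000. This is Case 2 of the Master Theorem (c = log_b(a), equal work at all levels), giving O(n^3 log n).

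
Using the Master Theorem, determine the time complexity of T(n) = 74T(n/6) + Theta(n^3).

Master Theorem for T(n) = 74T(n/6) + O(n^3):

a = 74, b = 6, c = 3
log_b(a) = log_6(74) = 2.4021

Case 3: c = 3 > log_6(74) = 2.4021
T(n) = O(n^3) = O(n^3)

For T(n) = 74T(n/6) + O(n^3): log_6(74) = 2.4021. This is Case 3 of the Master Theorem (c > log_b(a), work dominated by root), giving O(n^3).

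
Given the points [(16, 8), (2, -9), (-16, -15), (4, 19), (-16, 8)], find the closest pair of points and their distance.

Computing all pairwise distances among 5 points:

d((16, 8), (2, -9)) = 22.0227
d((16, 8), (-16, -15)) = 39.4081
d((16, 8), (4, 19)) = 16.2788 <-- minimum
d((16, 8), (-16, 8)) = 32.0
d((2, -9), (-16, -15)) = 18.9737
d((2, -9), (4, 19)) = 28.0713
d((2, -9), (-16, 8)) = 24.7588
d((-16, -15), (4, 19)) = 39.4462
d((-16, -15), (-16, 8)) = 23.0
d((4, 19), (-16, 8)) = 22.8254

Closest pair: (16, 8) and (4, 19) with distance 16.2788

The closest pair is (16, 8) and (4, 19) with Euclidean distance 16.2788. For 5 points, brute-force pairwise comparison is shown above. For large n, the divide-and-conquer algorithm (sort by x, recurse on halves, check the dividing strip) achieves O(n log n).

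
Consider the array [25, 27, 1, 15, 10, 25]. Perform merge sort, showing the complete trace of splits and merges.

Merge sort trace:

Split: [25, 27, 1, 15, 10, 25] -> [25, 27, 1] and [15, 10, 25]
  Split: [25, 27, 1] -> [25] and [27, 1]
    Split: [27, 1] -> [27] and [1]
    Merge: [27] + [1] -> [1, 27]
  Merge: [25] + [1, 27] -> [1, 25, 27]
  Split: [15, 10, 25] -> [15] and [10, 25]
    Split: [10, 25] -> [10] and [25]
    Merge: [10] + [25] -> [10, 25]
  Merge: [15] + [10, 25] -> [10, 15, 25]
Merge: [1, 25, 27] + [10, 15, 25] -> [1, 10, 15, 25, 25, 27]

Final sorted array: [1, 10, 15, 25, 25, 27]

The merge sort proceeds by recursively splitting the array and merging sorted halves.
After all merges, the sorted array is [1, 10, 15, 25, 25, 27].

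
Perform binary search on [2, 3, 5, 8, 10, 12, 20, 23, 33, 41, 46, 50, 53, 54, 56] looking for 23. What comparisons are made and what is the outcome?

Binary search for 23 in [2, 3, 5, 8, 10, 12, 20, 23, 33, 41, 46, 50, 53, 54, 56]:

lo=0, hi=14, mid=7, arr[mid]=23 -> Found target at index 7!

Binary search finds 23 at index 7 after 1 comparisons. The search repeatedly halves the search space by comparing with the middle element.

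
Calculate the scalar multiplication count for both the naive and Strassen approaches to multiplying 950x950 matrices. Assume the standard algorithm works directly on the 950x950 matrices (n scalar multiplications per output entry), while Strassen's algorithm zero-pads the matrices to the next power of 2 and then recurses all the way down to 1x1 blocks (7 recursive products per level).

Matrix multiplication for 950x950 matrices:

Strassen's algorithm requires power-of-2 dimensions. Pad 950x950 to 1024x1024 (next power of 2).

Standard algorithm: 950^3 = 857375000 multiplications
Strassen's algorithm: 7^(log2(1024)) = 7^10 = 282475249 multiplications
Savings: 857375000 - 282475249 = 574899751 multiplications

Standard: 857375000 multiplications (950^3). Strassen: 282475249 multiplications (7^10, after padding to 1024x1024). Strassen reduces 8 recursive multiplications to 7 at each level.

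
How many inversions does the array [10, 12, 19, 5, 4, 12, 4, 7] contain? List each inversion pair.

Finding inversions in [10, 12, 19, 5, 4, 12, 4, 7]:

(0, 3): arr[0]=10 > arr[3]=5
(0, 4): arr[0]=10 > arr[4]=4
(0, 6): arr[0]=10 > arr[6]=4
(0, 7): arr[0]=10 > arr[7]=7
(1, 3): arr[1]=12 > arr[3]=5
(1, 4): arr[1]=12 > arr[4]=4
(1, 6): arr[1]=12 > arr[6]=4
(1, 7): arr[1]=12 > arr[7]=7
(2, 3): arr[2]=19 > arr[3]=5
(2, 4): arr[2]=19 > arr[4]=4
(2, 5): arr[2]=19 > arr[5]=12
(2, 6): arr[2]=19 > arr[6]=4
(2, 7): arr[2]=19 > arr[7]=7
(3, 4): arr[3]=5 > arr[4]=4
(3, 6): arr[3]=5 > arr[6]=4
(5, 6): arr[5]=12 > arr[6]=4
(5, 7): arr[5]=12 > arr[7]=7

Total inversions: 17

The array has 17 inversion(s): (0,3), (0,4), (0,6), (0,7), (1,3), (1,4), (1,6), (1,7), (2,3), (2,4), (2,5), (2,6), (2,7), (3,4), (3,6), (5,6), (5,7). Each pair (i,j) satisfies i < j and arr[i] > arr[j].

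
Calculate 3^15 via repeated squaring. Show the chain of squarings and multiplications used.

Computing 3^15 by squaring (build up from 3^1; each line after the first costs one multiplication):

3^1 = 3
3^2 = (3^1)^2 = 3^2 = 9
3^3 = 3 * 3^2 = 3 * 9 = 27
3^6 = (3^3)^2 = 27^2 = 729
3^7 = 3 * 3^6 = 3 * 729 = 2187
3^14 = (3^7)^2 = 2187^2 = 4782969
3^15 = 3 * 3^14 = 3 * 4782969 = 14348907

Result: 14348907
Multiplications needed: 6 (6 lines after 3^1)

3^15 = 14348907. Using exponentiation by squaring, this requires 6 multiplications. The key idea: if the exponent is even, square the half-power; if odd, multiply by the base once.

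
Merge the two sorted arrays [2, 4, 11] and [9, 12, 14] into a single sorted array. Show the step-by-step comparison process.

Merging process:

Compare 2 vs 9: take 2 from left. Merged: [2]
Compare 4 vs 9: take 4 from left. Merged: [2, 4]
Compare 11 vs 9: take 9 from right. Merged: [2, 4, 9]
Compare 11 vs 12: take 11 from left. Merged: [2, 4, 9, 11]
Append remaining from right: [12, 14]. Merged: [2, 4, 9, 11, 12, 14]

Final merged array: [2, 4, 9, 11, 12, 14]
Total comparisons: 4

The merged array is [2, 4, 9, 11, 12, 14], requiring 4 comparisons. The merge step runs in O(n) time where n is the total number of elements.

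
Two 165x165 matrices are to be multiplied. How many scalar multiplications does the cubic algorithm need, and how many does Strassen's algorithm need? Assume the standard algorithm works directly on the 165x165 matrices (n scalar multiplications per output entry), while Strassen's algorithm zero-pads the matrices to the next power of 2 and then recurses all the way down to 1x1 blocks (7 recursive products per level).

Matrix multiplication for 165x165 matrices:

Strassen's algorithm requires power-of-2 dimensions. Pad 165x165 to 256x256 (next power of 2).

Standard algorithm: 165^3 = 4492125 multiplications
Strassen's algorithm: 7^(log2(256)) = 7^8 = 5764801 multiplications
Difference: 4492125 - 5764801 = -1272676 (Strassen uses MORE here due to padding overhead — for small or just-over-power-of-2 n, padding can outweigh the per-level savings)

Standard: 4492125 multiplications (165^3). Strassen: 5764801 multiplications (7^8, after padding to 256x256). Strassen reduces 8 recursive multiplications to 7 at each level.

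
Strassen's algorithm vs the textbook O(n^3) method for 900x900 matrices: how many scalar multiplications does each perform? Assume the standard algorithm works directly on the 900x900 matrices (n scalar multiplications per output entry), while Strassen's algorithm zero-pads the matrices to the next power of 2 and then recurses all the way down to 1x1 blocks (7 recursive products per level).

Matrix multiplication for 900x900 matrices:

Strassen's algorithm requires power-of-2 dimensions. Pad 900x900 to 1024x1024 (next power of 2).

Standard algorithm: 900^3 = 729000000 multiplications
Strassen's algorithm: 7^(log2(1024)) = 7^10 = 282475249 multiplications
Savings: 729000000 - 282475249 = 446524751 multiplications

Standard: 729000000 multiplications (900^3). Strassen: 282475249 multiplications (7^10, after padding to 1024x1024). Strassen reduces 8 recursive multiplications to 7 at each level.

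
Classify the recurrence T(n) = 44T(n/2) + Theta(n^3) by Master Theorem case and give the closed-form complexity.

Master Theorem for T(n) = 44T(n/2) + O(n^3):

a = 44, b = 2, c = 3
log_b(a) = log_2(44) = 5.4594

Case 1: c = 3 < log_2(44) = 5.4594
T(n) = O(n^(log_2 44))

For T(n) = 44T(n/2) + O(n^3): log_2(44) = 5.4594. This is Case 1 of the Master Theorem (c < log_b(a), work dominated by leaves), giving O(n^(log_2 44)).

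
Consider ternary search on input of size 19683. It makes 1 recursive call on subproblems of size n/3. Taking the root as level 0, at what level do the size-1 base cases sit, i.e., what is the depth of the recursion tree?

For divide and conquer with division factor 3:

Problem sizes at each level:
Level 0: 19683
Level 1: 6561
Level 2: 2187
Level 3: 729
Level 4: 243
Level 5: 81
Level 6: 27
Level 7: 9
Level 8: 3
Level 9: 1

The root is level 0 and the size-1 base case is level 9 (the tree spans levels 0 through 9, i.e. 10 levels counting the root), so the depth is the number of divisions: log_3(19683) = 9

The recursion tree depth is log_3(19683) = 9. At each level, the problem size is divided by 3, so it takes 9 divisions to reduce to a base case of size 1. The algorithm makes 1 recursive call at each level.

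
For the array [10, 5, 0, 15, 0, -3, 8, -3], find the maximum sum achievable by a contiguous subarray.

Using Kadane's algorithm on [10, 5, 0, 15, 0, -3, 8, -3]:

Scanning through the array:
Position 1 (value 5): max_ending_here = 15, max_so_far = 15
Position 2 (value 0): max_ending_here = 15, max_so_far = 15
Position 3 (value 15): max_ending_here = 30, max_so_far = 30
Position 4 (value 0): max_ending_here = 30, max_so_far = 30
Position 5 (value -3): max_ending_here = 27, max_so_far = 30
Position 6 (value 8): max_ending_here = 35, max_so_far = 35
Position 7 (value -3): max_ending_here = 32, max_so_far = 35

Maximum subarray: [10, 5, 0, 15, 0, -3, 8]
Maximum sum: 35

The maximum subarray is [10, 5, 0, 15, 0, -3, 8] with sum 35. This subarray runs from index 0 to index 6.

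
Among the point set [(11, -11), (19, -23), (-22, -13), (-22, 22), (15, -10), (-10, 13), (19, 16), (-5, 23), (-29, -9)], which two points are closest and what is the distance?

Computing all pairwise distances among 9 points:

d((11, -11), (19, -23)) = 14.4222
d((11, -11), (-22, -13)) = 33.0606
d((11, -11), (-22, 22)) = 46.669
d((11, -11), (15, -10)) = 4.1231 <-- minimum
d((11, -11), (-10, 13)) = 31.8904
d((11, -11), (19, 16)) = 28.1603
d((11, -11), (-5, 23)) = 37.5766
d((11, -11), (-29, -9)) = 40.05
d((19, -23), (-22, -13)) = 42.2019
d((19, -23), (-22, 22)) = 60.8769
d((19, -23), (15, -10)) = 13.6015
d((19, -23), (-10, 13)) = 46.2277
d((19, -23), (19, 16)) = 39.0
d((19, -23), (-5, 23)) = 51.8845
d((19, -23), (-29, -9)) = 50.0
d((-22, -13), (-22, 22)) = 35.0
d((-22, -13), (15, -10)) = 37.1214
d((-22, -13), (-10, 13)) = 28.6356
d((-22, -13), (19, 16)) = 50.2195
d((-22, -13), (-5, 23)) = 39.8121
d((-22, -13), (-29, -9)) = 8.0623
d((-22, 22), (15, -10)) = 48.9183
d((-22, 22), (-10, 13)) = 15.0
d((-22, 22), (19, 16)) = 41.4367
d((-22, 22), (-5, 23)) = 17.0294
d((-22, 22), (-29, -9)) = 31.7805
d((15, -10), (-10, 13)) = 33.9706
d((15, -10), (19, 16)) = 26.3059
d((15, -10), (-5, 23)) = 38.5876
d((15, -10), (-29, -9)) = 44.0114
d((-10, 13), (19, 16)) = 29.1548
d((-10, 13), (-5, 23)) = 11.1803
d((-10, 13), (-29, -9)) = 29.0689
d((19, 16), (-5, 23)) = 25.0
d((19, 16), (-29, -9)) = 54.1202
d((-5, 23), (-29, -9)) = 40.0

Closest pair: (11, -11) and (15, -10) with distance 4.1231

The closest pair is (11, -11) and (15, -10) with Euclidean distance 4.1231. For 9 points, brute-force pairwise comparison is shown above. For large n, the divide-and-conquer algorithm (sort by x, recurse on halves, check the dividing strip) achieves O(n log n).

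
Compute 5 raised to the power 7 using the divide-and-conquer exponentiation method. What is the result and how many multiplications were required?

Computing 5^7 by squaring (build up from 5^1; each line after the first costs one multiplication):

5^1 = 5
5^2 = (5^1)^2 = 5^2 = 25
5^3 = 5 * 5^2 = 5 * 25 = 125
5^6 = (5^3)^2 = 125^2 = 15625
5^7 = 5 * 5^6 = 5 * 15625 = 78125

Result: 78125
Multiplications needed: 4 (4 lines after 5^1)

5^7 = 78125. Using exponentiation by squaring, this requires 4 multiplications. The key idea: if the exponent is even, square the half-power; if odd, multiply by the base once.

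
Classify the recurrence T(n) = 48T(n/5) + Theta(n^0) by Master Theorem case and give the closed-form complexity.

Master Theorem for T(n) = 48T(n/5) + O(n^0):

a = 48, b = 5, c = 0
log_b(a) = log_5(48) = 2.4053

Case 1: c = 0 < log_5(48) = 2.4053
T(n) = O(n^(log_5 48))

For T(n) = 48T(n/5) + O(n^0): log_5(48) = 2.4053. This is Case 1 of the Master Theorem (c < log_b(a), work dominated by leaves), giving O(n^(log_5 48)).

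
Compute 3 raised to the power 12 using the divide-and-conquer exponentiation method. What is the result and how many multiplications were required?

Computing 3^12 by squaring (build up from 3^1; each line after the first costs one multiplication):

3^1 = 3
3^2 = (3^1)^2 = 3^2 = 9
3^3 = 3 * 3^2 = 3 * 9 = 27
3^6 = (3^3)^2 = 27^2 = 729
3^12 = (3^6)^2 = 729^2 = 531441

Result: 531441
Multiplications needed: 4 (4 lines after 3^1)

3^12 = 531441. Using exponentiation by squaring, this requires 4 multiplications. The key idea: if the exponent is even, square the half-power; if odd, multiply by the base once.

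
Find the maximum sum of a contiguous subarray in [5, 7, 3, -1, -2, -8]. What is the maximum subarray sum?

Using Kadane's algorithm on [5, 7, 3, -1, -2, -8]:

Scanning through the array:
Position 1 (value 7): max_ending_here = 12, max_so_far = 12
Position 2 (value 3): max_ending_here = 15, max_so_far = 15
Position 3 (value -1): max_ending_here = 14, max_so_far = 15
Position 4 (value -2): max_ending_here = 12, max_so_far = 15
Position 5 (value -8): max_ending_here = 4, max_so_far = 15

Maximum subarray: [5, 7, 3]
Maximum sum: 15

The maximum subarray is [5, 7, 3] with sum 15. This subarray runs from index 0 to index 2.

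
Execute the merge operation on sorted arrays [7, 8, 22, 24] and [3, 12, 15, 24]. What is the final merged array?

Merging process:

Compare 7 vs 3: take 3 from right. Merged: [3]
Compare 7 vs 12: take 7 from left. Merged: [3, 7]
Compare 8 vs 12: take 8 from left. Merged: [3, 7, 8]
Compare 22 vs 12: take 12 from right. Merged: [3, 7, 8, 12]
Compare 22 vs 15: take 15 from right. Merged: [3, 7, 8, 12, 15]
Compare 22 vs 24: take 22 from left. Merged: [3, 7, 8, 12, 15, 22]
Compare 24 vs 24: take 24 from left. Merged: [3, 7, 8, 12, 15, 22, 24]
Append remaining from right: [24]. Merged: [3, 7, 8, 12, 15, 22, 24, 24]

Final merged array: [3, 7, 8, 12, 15, 22, 24, 24]
Total comparisons: 7

The merged array is [3, 7, 8, 12, 15, 22, 24, 24], requiring 7 comparisons. The merge step runs in O(n) time where n is the total number of elements.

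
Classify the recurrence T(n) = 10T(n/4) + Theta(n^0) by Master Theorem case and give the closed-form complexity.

Master Theorem for T(n) = 10T(n/4) + O(n^0):

a = 10, b = 4, c = 0
log_b(a) = log_4(10) = 1.6610

Case 1: c = 0 < log_4(10) = 1.6610
T(n) = O(n^(log_4 10))

For T(n) = 10T(n/4) + O(n^0): log_4(10) = 1.6610. This is Case 1 of the Master Theorem (c < log_b(a), work dominated by leaves), giving O(n^(log_4 10)).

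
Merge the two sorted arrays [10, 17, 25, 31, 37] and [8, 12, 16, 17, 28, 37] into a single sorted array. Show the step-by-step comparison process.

Merging process:

Compare 10 vs 8: take 8 from right. Merged: [8]
Compare 10 vs 12: take 10 from left. Merged: [8, 10]
Compare 17 vs 12: take 12 from right. Merged: [8, 10, 12]
Compare 17 vs 16: take 16 from right. Merged: [8, 10, 12, 16]
Compare 17 vs 17: take 17 from left. Merged: [8, 10, 12, 16, 17]
Compare 25 vs 17: take 17 from right. Merged: [8, 10, 12, 16, 17, 17]
Compare 25 vs 28: take 25 from left. Merged: [8, 10, 12, 16, 17, 17, 25]
Compare 31 vs 28: take 28 from right. Merged: [8, 10, 12, 16, 17, 17, 25, 28]
Compare 31 vs 37: take 31 from left. Merged: [8, 10, 12, 16, 17, 17, 25, 28, 31]
Compare 37 vs 37: take 37 from left. Merged: [8, 10, 12, 16, 17, 17, 25, 28, 31, 37]
Append remaining from right: [37]. Merged: [8, 10, 12, 16, 17, 17, 25, 28, 31, 37, 37]

Final merged array: [8, 10, 12, 16, 17, 17, 25, 28, 31, 37, 37]
Total comparisons: 10

The merged array is [8, 10, 12, 16, 17, 17, 25, 28, 31, 37, 37], requiring 10 comparisons. The merge step runs in O(n) time where n is the total number of elements.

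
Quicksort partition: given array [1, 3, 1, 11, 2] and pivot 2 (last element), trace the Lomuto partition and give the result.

Lomuto partition with pivot = 2:

Initial array: [1, 3, 1, 11, 2]

arr[0]=1 <= 2: swap with position 0, array becomes [1, 3, 1, 11, 2]
arr[1]=3 > 2: no swap
arr[2]=1 <= 2: swap with position 1, array becomes [1, 1, 3, 11, 2]
arr[3]=11 > 2: no swap

Place pivot at position 2: [1, 1, 2, 11, 3]
Pivot position: 2

After partitioning with pivot 2, the array becomes [1, 1, 2, 11, 3]. The pivot is placed at index 2. All elements to the left of the pivot are <= 2, and all elements to the right are > 2.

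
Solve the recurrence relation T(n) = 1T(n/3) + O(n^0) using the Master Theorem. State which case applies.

Master Theorem for T(n) = 1T(n/3) + O(n^0):

a = 1, b = 3, c = 0
log_b(a) = log_3(1) = 0.0000

Case 2: c = 0 = log_3(1) = 0.0000
T(n) = O(n^0 log n) = O(log n)

For T(n) = 1T(n/3) + O(n^0): log_3(1) = 0.0000. This is Case 2 of the Master Theorem (c = log_b(a), equal work at all levels), giving O(log n).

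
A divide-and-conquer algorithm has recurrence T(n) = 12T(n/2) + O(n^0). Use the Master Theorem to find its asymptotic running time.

Master Theorem for T(n) = 12T(n/2) + O(n^0):

a = 12, b = 2, c = 0
log_b(a) = log_2(12) = 3.5850

Case 1: c = 0 < log_2(12) = 3.5850
T(n) = O(n^(log_2 12))

For T(n) = 12T(n/2) + O(n^0): log_2(12) = 3.5850. This is Case 1 of the Master Theorem (c < log_b(a), work dominated by leaves), giving O(n^(log_2 12)).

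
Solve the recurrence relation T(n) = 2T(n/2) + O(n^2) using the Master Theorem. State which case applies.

Master Theorem for T(n) = 2T(n/2) + O(n^2):

a = 2, b = 2, c = 2
log_b(a) = log_2(2) = 1.0000

Case 3: c = 2 > log_2(2) = 1.0000
T(n) = O(n^2) = O(n^2)

For T(n) = 2T(n/2) + O(n^2): log_2(2) = 1.0000. This is Case 3 of the Master Theorem (c > log_b(a), work dominated by root), giving O(n^2).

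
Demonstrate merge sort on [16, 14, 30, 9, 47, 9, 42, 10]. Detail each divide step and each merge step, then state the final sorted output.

Merge sort trace:

Split: [16, 14, 30, 9, 47, 9, 42, 10] -> [16, 14, 30, 9] and [47, 9, 42, 10]
  Split: [16, 14, 30, 9] -> [16, 14] and [30, 9]
    Split: [16, 14] -> [16] and [14]
    Merge: [16] + [14] -> [14, 16]
    Split: [30, 9] -> [30] and [9]
    Merge: [30] + [9] -> [9, 30]
  Merge: [14, 16] + [9, 30] -> [9, 14, 16, 30]
  Split: [47, 9, 42, 10] -> [47, 9] and [42, 10]
    Split: [47, 9] -> [47] and [9]
    Merge: [47] + [9] -> [9, 47]
    Split: [42, 10] -> [42] and [10]
    Merge: [42] + [10] -> [10, 42]
  Merge: [9, 47] + [10, 42] -> [9, 10, 42, 47]
Merge: [9, 14, 16, 30] + [9, 10, 42, 47] -> [9, 9, 10, 14, 16, 30, 42, 47]

Final sorted array: [9, 9, 10, 14, 16, 30, 42, 47]

The merge sort proceeds by recursively splitting the array and merging sorted halves.
After all merges, the sorted array is [9, 9, 10, 14, 16, 30, 42, 47].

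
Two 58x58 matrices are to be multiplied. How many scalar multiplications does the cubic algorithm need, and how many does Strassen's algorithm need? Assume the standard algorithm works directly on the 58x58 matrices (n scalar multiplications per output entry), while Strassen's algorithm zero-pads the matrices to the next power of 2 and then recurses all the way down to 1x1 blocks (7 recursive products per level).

Matrix multiplication for 58x58 matrices:

Strassen's algorithm requires power-of-2 dimensions. Pad 58x58 to 64x64 (next power of 2).

Standard algorithm: 58^3 = 195112 multiplications
Strassen's algorithm: 7^(log2(64)) = 7^6 = 117649 multiplications
Savings: 195112 - 117649 = 77463 multiplications

Standard: 195112 multiplications (58^3). Strassen: 117649 multiplications (7^6, after padding to 64x64). Strassen reduces 8 recursive multiplications to 7 at each level.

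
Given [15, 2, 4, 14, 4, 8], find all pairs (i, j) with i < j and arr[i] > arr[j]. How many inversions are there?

Finding inversions in [15, 2, 4, 14, 4, 8]:

(0, 1): arr[0]=15 > arr[1]=2
(0, 2): arr[0]=15 > arr[2]=4
(0, 3): arr[0]=15 > arr[3]=14
(0, 4): arr[0]=15 > arr[4]=4
(0, 5): arr[0]=15 > arr[5]=8
(3, 4): arr[3]=14 > arr[4]=4
(3, 5): arr[3]=14 > arr[5]=8

Total inversions: 7

The array has 7 inversion(s): (0,1), (0,2), (0,3), (0,4), (0,5), (3,4), (3,5). Each pair (i,j) satisfies i < j and arr[i] > arr[j].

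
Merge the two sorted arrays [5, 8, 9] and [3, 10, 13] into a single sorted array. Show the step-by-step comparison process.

Merging process:

Compare 5 vs 3: take 3 from right. Merged: [3]
Compare 5 vs 10: take 5 from left. Merged: [3, 5]
Compare 8 vs 10: take 8 from left. Merged: [3, 5, 8]
Compare 9 vs 10: take 9 from left. Merged: [3, 5, 8, 9]
Append remaining from right: [10, 13]. Merged: [3, 5, 8, 9, 10, 13]

Final merged array: [3, 5, 8, 9, 10, 13]
Total comparisons: 4

The merged array is [3, 5, 8, 9, 10, 13], requiring 4 comparisons. The merge step runs in O(n) time where n is the total number of elements.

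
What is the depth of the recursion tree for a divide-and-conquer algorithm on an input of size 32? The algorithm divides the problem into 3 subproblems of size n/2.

For divide and conquer with division factor 2:

Problem sizes at each level:
Level 0: 32
Level 1: 16
Level 2: 8
Level 3: 4
Level 4: 2
Level 5: 1

The root is level 0 and the size-1 base case is level 5 (the tree spans levels 0 through 5, i.e. 6 levels counting the root), so the depth is the number of divisions: log_2(32) = 5

The recursion tree depth is log_2(32) = 5. At each level, the problem size is divided by 2, so it takes 5 divisions to reduce to a base case of size 1. The algorithm makes 3 recursive calls at each level.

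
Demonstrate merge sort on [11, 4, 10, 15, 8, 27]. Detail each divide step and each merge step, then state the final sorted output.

Merge sort trace:

Split: [11, 4, 10, 15, 8, 27] -> [11, 4, 10] and [15, 8, 27]
  Split: [11, 4, 10] -> [11] and [4, 10]
    Split: [4, 10] -> [4] and [10]
    Merge: [4] + [10] -> [4, 10]
  Merge: [11] + [4, 10] -> [4, 10, 11]
  Split: [15, 8, 27] -> [15] and [8, 27]
    Split: [8, 27] -> [8] and [27]
    Merge: [8] + [27] -> [8, 27]
  Merge: [15] + [8, 27] -> [8, 15, 27]
Merge: [4, 10, 11] + [8, 15, 27] -> [4, 8, 10, 11, 15, 27]

Final sorted array: [4, 8, 10, 11, 15, 27]

The merge sort proceeds by recursively splitting the array and merging sorted halves.
After all merges, the sorted array is [4, 8, 10, 11, 15, 27].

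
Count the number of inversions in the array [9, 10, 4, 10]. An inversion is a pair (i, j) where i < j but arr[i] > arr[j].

Finding inversions in [9, 10, 4, 10]:

(0, 2): arr[0]=9 > arr[2]=4
(1, 2): arr[1]=10 > arr[2]=4

Total inversions: 2

The array has 2 inversion(s): (0,2), (1,2). Each pair (i,j) satisfies i < j and arr[i] > arr[j].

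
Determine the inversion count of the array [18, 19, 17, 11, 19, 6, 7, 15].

Finding inversions in [18, 19, 17, 11, 19, 6, 7, 15]:

(0, 2): arr[0]=18 > arr[2]=17
(0, 3): arr[0]=18 > arr[3]=11
(0, 5): arr[0]=18 > arr[5]=6
(0, 6): arr[0]=18 > arr[6]=7
(0, 7): arr[0]=18 > arr[7]=15
(1, 2): arr[1]=19 > arr[2]=17
(1, 3): arr[1]=19 > arr[3]=11
(1, 5): arr[1]=19 > arr[5]=6
(1, 6): arr[1]=19 > arr[6]=7
(1, 7): arr[1]=19 > arr[7]=15
(2, 3): arr[2]=17 > arr[3]=11
(2, 5): arr[2]=17 > arr[5]=6
(2, 6): arr[2]=17 > arr[6]=7
(2, 7): arr[2]=17 > arr[7]=15
(3, 5): arr[3]=11 > arr[5]=6
(3, 6): arr[3]=11 > arr[6]=7
(4, 5): arr[4]=19 > arr[5]=6
(4, 6): arr[4]=19 > arr[6]=7
(4, 7): arr[4]=19 > arr[7]=15

Total inversions: 19

The array has 19 inversion(s): (0,2), (0,3), (0,5), (0,6), (0,7), (1,2), (1,3), (1,5), (1,6), (1,7), (2,3), (2,5), (2,6), (2,7), (3,5), (3,6), (4,5), (4,6), (4,7). Each pair (i,j) satisfies i < j and arr[i] > arr[j].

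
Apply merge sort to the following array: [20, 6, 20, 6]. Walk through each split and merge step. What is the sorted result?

Merge sort trace:

Split: [20, 6, 20, 6] -> [20, 6] and [20, 6]
  Split: [20, 6] -> [20] and [6]
  Merge: [20] + [6] -> [6, 20]
  Split: [20, 6] -> [20] and [6]
  Merge: [20] + [6] -> [6, 20]
Merge: [6, 20] + [6, 20] -> [6, 6, 20, 20]

Final sorted array: [6, 6, 20, 20]

The merge sort proceeds by recursively splitting the array and merging sorted halves.
After all merges, the sorted array is [6, 6, 20, 20].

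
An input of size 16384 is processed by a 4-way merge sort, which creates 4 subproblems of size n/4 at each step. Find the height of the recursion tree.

For divide and conquer with division factor 4:

Problem sizes at each level:
Level 0: 16384
Level 1: 4096
Level 2: 1024
Level 3: 256
Level 4: 64
Level 5: 16
Level 6: 4
Level 7: 1

The root is level 0 and the size-1 base case is level 7 (the tree spans levels 0 through 7, i.e. 8 levels counting the root), so the depth is the number of divisions: log_4(16384) = 7

The recursion tree depth is log_4(16384) = 7. At each level, the problem size is divided by 4, so it takes 7 divisions to reduce to a base case of size 1. The algorithm makes 4 recursive calls at each level.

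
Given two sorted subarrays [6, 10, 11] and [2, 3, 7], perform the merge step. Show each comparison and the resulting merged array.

Merging process:

Compare 6 vs 2: take 2 from right. Merged: [2]
Compare 6 vs 3: take 3 from right. Merged: [2, 3]
Compare 6 vs 7: take 6 from left. Merged: [2, 3, 6]
Compare 10 vs 7: take 7 from right. Merged: [2, 3, 6, 7]
Append remaining from left: [10, 11]. Merged: [2, 3, 6, 7, 10, 11]

Final merged array: [2, 3, 6, 7, 10, 11]
Total comparisons: 4

The merged array is [2, 3, 6, 7, 10, 11], requiring 4 comparisons. The merge step runs in O(n) time where n is the total number of elements.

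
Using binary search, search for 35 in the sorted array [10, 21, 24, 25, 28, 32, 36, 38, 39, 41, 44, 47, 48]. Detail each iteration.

Binary search for 35 in [10, 21, 24, 25, 28, 32, 36, 38, 39, 41, 44, 47, 48]:

lo=0, hi=12, mid=6, arr[mid]=36 -> 36 > 35, search left half
lo=0, hi=5, mid=2, arr[mid]=24 -> 24 < 35, search right half
lo=3, hi=5, mid=4, arr[mid]=28 -> 28 < 35, search right half
lo=5, hi=5, mid=5, arr[mid]=32 -> 32 < 35, search right half
lo=6 > hi=5, target 35 not found

Binary search determines that 35 is not in the array after 4 comparisons. The search space was exhausted without finding the target.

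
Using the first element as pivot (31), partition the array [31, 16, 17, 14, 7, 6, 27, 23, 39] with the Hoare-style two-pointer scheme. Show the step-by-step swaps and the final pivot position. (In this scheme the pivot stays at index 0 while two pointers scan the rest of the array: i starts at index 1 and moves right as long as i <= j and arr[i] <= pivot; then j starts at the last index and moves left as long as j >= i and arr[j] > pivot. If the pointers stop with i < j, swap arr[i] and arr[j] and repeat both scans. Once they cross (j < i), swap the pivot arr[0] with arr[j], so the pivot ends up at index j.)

Hoare-style two-pointer partition with pivot = 31:

Initial array: [31, 16, 17, 14, 7, 6, 27, 23, 39]

Pointers start at i = 1, j = 8.
i ends at 8, j ends at 7: the pointers have crossed (j < i), so scanning stops.

Swap pivot arr[0] with arr[7] to place pivot at position 7: [23, 16, 17, 14, 7, 6, 27, 31, 39]
Pivot position: 7

After partitioning with pivot 31, the array becomes [23, 16, 17, 14, 7, 6, 27, 31, 39]. The pivot is placed at index 7. All elements to the left of the pivot are <= 31, and all elements to the right are > 31.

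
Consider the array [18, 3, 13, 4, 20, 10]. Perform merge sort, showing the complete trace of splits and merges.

Merge sort trace:

Split: [18, 3, 13, 4, 20, 10] -> [18, 3, 13] and [4, 20, 10]
  Split: [18, 3, 13] -> [18] and [3, 13]
    Split: [3, 13] -> [3] and [13]
    Merge: [3] + [13] -> [3, 13]
  Merge: [18] + [3, 13] -> [3, 13, 18]
  Split: [4, 20, 10] -> [4] and [20, 10]
    Split: [20, 10] -> [20] and [10]
    Merge: [20] + [10] -> [10, 20]
  Merge: [4] + [10, 20] -> [4, 10, 20]
Merge: [3, 13, 18] + [4, 10, 20] -> [3, 4, 10, 13, 18, 20]

Final sorted array: [3, 4, 10, 13, 18, 20]

The merge sort proceeds by recursively splitting the array and merging sorted halves.
After all merges, the sorted array is [3, 4, 10, 13, 18, 20].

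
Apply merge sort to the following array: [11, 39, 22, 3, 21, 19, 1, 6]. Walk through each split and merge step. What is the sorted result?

Merge sort trace:

Split: [11, 39, 22, 3, 21, 19, 1, 6] -> [11, 39, 22, 3] and [21, 19, 1, 6]
  Split: [11, 39, 22, 3] -> [11, 39] and [22, 3]
    Split: [11, 39] -> [11] and [39]
    Merge: [11] + [39] -> [11, 39]
    Split: [22, 3] -> [22] and [3]
    Merge: [22] + [3] -> [3, 22]
  Merge: [11, 39] + [3, 22] -> [3, 11, 22, 39]
  Split: [21, 19, 1, 6] -> [21, 19] and [1, 6]
    Split: [21, 19] -> [21] and [19]
    Merge: [21] + [19] -> [19, 21]
    Split: [1, 6] -> [1] and [6]
    Merge: [1] + [6] -> [1, 6]
  Merge: [19, 21] + [1, 6] -> [1, 6, 19, 21]
Merge: [3, 11, 22, 39] + [1, 6, 19, 21] -> [1, 3, 6, 11, 19, 21, 22, 39]

Final sorted array: [1, 3, 6, 11, 19, 21, 22, 39]

The merge sort proceeds by recursively splitting the array and merging sorted halves.
After all merges, the sorted array is [1, 3, 6, 11, 19, 21, 22, 39].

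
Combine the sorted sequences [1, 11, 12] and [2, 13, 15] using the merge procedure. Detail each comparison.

Merging process:

Compare 1 vs 2: take 1 from left. Merged: [1]
Compare 11 vs 2: take 2 from right. Merged: [1, 2]
Compare 11 vs 13: take 11 from left. Merged: [1, 2, 11]
Compare 12 vs 13: take 12 from left. Merged: [1, 2, 11, 12]
Append remaining from right: [13, 15]. Merged: [1, 2, 11, 12, 13, 15]

Final merged array: [1, 2, 11, 12, 13, 15]
Total comparisons: 4

The merged array is [1, 2, 11, 12, 13, 15], requiring 4 comparisons. The merge step runs in O(n) time where n is the total number of elements.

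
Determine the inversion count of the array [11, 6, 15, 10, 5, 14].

Finding inversions in [11, 6, 15, 10, 5, 14]:

(0, 1): arr[0]=11 > arr[1]=6
(0, 3): arr[0]=11 > arr[3]=10
(0, 4): arr[0]=11 > arr[4]=5
(1, 4): arr[1]=6 > arr[4]=5
(2, 3): arr[2]=15 > arr[3]=10
(2, 4): arr[2]=15 > arr[4]=5
(2, 5): arr[2]=15 > arr[5]=14
(3, 4): arr[3]=10 > arr[4]=5

Total inversions: 8

The array has 8 inversion(s): (0,1), (0,3), (0,4), (1,4), (2,3), (2,4), (2,5), (3,4). Each pair (i,j) satisfies i < j and arr[i] > arr[j].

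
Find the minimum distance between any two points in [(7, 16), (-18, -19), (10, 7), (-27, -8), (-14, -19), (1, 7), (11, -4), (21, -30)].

Computing all pairwise distances among 8 points:

d((7, 16), (-18, -19)) = 43.0116
d((7, 16), (10, 7)) = 9.4868
d((7, 16), (-27, -8)) = 41.6173
d((7, 16), (-14, -19)) = 40.8167
d((7, 16), (1, 7)) = 10.8167
d((7, 16), (11, -4)) = 20.3961
d((7, 16), (21, -30)) = 48.0833
d((-18, -19), (10, 7)) = 38.2099
d((-18, -19), (-27, -8)) = 14.2127
d((-18, -19), (-14, -19)) = 4.0 <-- minimum
d((-18, -19), (1, 7)) = 32.2025
d((-18, -19), (11, -4)) = 32.6497
d((-18, -19), (21, -30)) = 40.5216
d((10, 7), (-27, -8)) = 39.9249
d((10, 7), (-14, -19)) = 35.3836
d((10, 7), (1, 7)) = 9.0
d((10, 7), (11, -4)) = 11.0454
d((10, 7), (21, -30)) = 38.6005
d((-27, -8), (-14, -19)) = 17.0294
d((-27, -8), (1, 7)) = 31.7648
d((-27, -8), (11, -4)) = 38.2099
d((-27, -8), (21, -30)) = 52.8015
d((-14, -19), (1, 7)) = 30.0167
d((-14, -19), (11, -4)) = 29.1548
d((-14, -19), (21, -30)) = 36.6879
d((1, 7), (11, -4)) = 14.8661
d((1, 7), (21, -30)) = 42.0595
d((11, -4), (21, -30)) = 27.8568

Closest pair: (-18, -19) and (-14, -19) with distance 4.0

The closest pair is (-18, -19) and (-14, -19) with Euclidean distance 4.0. For 8 points, brute-force pairwise comparison is shown above. For large n, the divide-and-conquer algorithm (sort by x, recurse on halves, check the dividing strip) achieves O(n log n).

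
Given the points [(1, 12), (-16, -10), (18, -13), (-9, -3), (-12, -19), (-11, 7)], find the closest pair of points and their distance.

Computing all pairwise distances among 6 points:

d((1, 12), (-16, -10)) = 27.8029
d((1, 12), (18, -13)) = 30.2324
d((1, 12), (-9, -3)) = 18.0278
d((1, 12), (-12, -19)) = 33.6155
d((1, 12), (-11, 7)) = 13.0
d((-16, -10), (18, -13)) = 34.1321
d((-16, -10), (-9, -3)) = 9.8995
d((-16, -10), (-12, -19)) = 9.8489 <-- minimum
d((-16, -10), (-11, 7)) = 17.72
d((18, -13), (-9, -3)) = 28.7924
d((18, -13), (-12, -19)) = 30.5941
d((18, -13), (-11, 7)) = 35.2278
d((-9, -3), (-12, -19)) = 16.2788
d((-9, -3), (-11, 7)) = 10.198
d((-12, -19), (-11, 7)) = 26.0192

Closest pair: (-16, -10) and (-12, -19) with distance 9.8489

The closest pair is (-16, -10) and (-12, -19) with Euclidean distance 9.8489. For 6 points, brute-force pairwise comparison is shown above. For large n, the divide-and-conquer algorithm (sort by x, recurse on halves, check the dividing strip) achieves O(n log n).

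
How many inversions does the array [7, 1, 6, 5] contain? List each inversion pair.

Finding inversions in [7, 1, 6, 5]:

(0, 1): arr[0]=7 > arr[1]=1
(0, 2): arr[0]=7 > arr[2]=6
(0, 3): arr[0]=7 > arr[3]=5
(2, 3): arr[2]=6 > arr[3]=5

Total inversions: 4

The array has 4 inversion(s): (0,1), (0,2), (0,3), (2,3). Each pair (i,j) satisfies i < j and arr[i] > arr[j].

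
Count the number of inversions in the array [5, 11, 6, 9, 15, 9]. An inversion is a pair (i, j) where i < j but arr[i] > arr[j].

Finding inversions in [5, 11, 6, 9, 15, 9]:

(1, 2): arr[1]=11 > arr[2]=6
(1, 3): arr[1]=11 > arr[3]=9
(1, 5): arr[1]=11 > arr[5]=9
(4, 5): arr[4]=15 > arr[5]=9

Total inversions: 4

The array has 4 inversion(s): (1,2), (1,3), (1,5), (4,5). Each pair (i,j) satisfies i < j and arr[i] > arr[j].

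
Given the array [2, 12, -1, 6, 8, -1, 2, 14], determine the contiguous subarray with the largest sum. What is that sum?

Using Kadane's algorithm on [2, 12, -1, 6, 8, -1, 2, 14]:

Scanning through the array:
Position 1 (value 12): max_ending_here = 14, max_so_far = 14
Position 2 (value -1): max_ending_here = 13, max_so_far = 14
Position 3 (value 6): max_ending_here = 19, max_so_far = 19
Position 4 (value 8): max_ending_here = 27, max_so_far = 27
Position 5 (value -1): max_ending_here = 26, max_so_far = 27
Position 6 (value 2): max_ending_here = 28, max_so_far = 28
Position 7 (value 14): max_ending_here = 42, max_so_far = 42

Maximum subarray: [2, 12, -1, 6, 8, -1, 2, 14]
Maximum sum: 42

The maximum subarray is [2, 12, -1, 6, 8, -1, 2, 14] with sum 42. This subarray runs from index 0 to index 7.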